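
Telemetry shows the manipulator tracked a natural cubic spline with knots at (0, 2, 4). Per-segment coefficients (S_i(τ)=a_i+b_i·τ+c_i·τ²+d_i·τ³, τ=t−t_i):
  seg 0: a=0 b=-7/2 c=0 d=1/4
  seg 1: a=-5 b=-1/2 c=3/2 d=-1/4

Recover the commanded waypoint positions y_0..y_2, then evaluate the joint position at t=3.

y_0 = S_0(0) = a_0 = 0
y_1 = S_1(0) = a_1 = -5
y_2 = S_1(2) = -2
t_q=3 is in segment 1 (τ=1); S_1(τ)=-17/4

y_0=0 y_1=-5 y_2=-2
S(3) = -17/4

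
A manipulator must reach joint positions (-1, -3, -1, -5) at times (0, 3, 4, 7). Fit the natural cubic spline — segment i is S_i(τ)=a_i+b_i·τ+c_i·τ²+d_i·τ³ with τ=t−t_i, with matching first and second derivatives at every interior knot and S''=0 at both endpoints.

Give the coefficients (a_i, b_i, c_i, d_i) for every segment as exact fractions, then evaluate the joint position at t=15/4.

  seg 0: a=-1 b=-116/63 c=0 d=74/567
  seg 1: a=-3 b=106/63 c=74/63 d=-6/7
  seg 2: a=-1 b=92/63 c=-88/63 d=88/567
S(15/4) = -967/672

Δ: Δ0=-2/3, Δ1=2, Δ2=-4/3
row 1: diag=8, rhs=16; c'=1/8, d'=2
row 2: denom=8−1·1/8=63/8; d'=(-20−1·2)/(63/8)=-176/63
back: M2=-176/63
back: M1=2−1/8·-176/63=148/63
M: M0=0, M1=148/63, M2=-176/63, M3=0
seg 0: a=-1, c=M0/2=0, d=(M1−M0)/(6·3)=74/567, b=Δ0−h0·(2M0+M1)/6=-116/63
seg 1: a=-3, c=M1/2=74/63, d=(M2−M1)/(6·1)=-6/7, b=Δ1−h1·(2M1+M2)/6=106/63
seg 2: a=-1, c=M2/2=-88/63, d=(M3−M2)/(6·3)=88/567, b=Δ2−h2·(2M2+M3)/6=92/63
t_q=15/4 → seg 1, τ=3/4; S=-3+106/63·τ+74/63·τ²+-6/7·τ³=-967/672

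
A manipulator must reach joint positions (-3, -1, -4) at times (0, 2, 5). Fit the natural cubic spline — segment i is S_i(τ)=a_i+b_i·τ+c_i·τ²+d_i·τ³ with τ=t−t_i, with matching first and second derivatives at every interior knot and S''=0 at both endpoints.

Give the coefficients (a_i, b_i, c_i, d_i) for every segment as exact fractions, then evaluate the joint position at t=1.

  seg 0: a=-3 b=7/5 c=0 d=-1/10
  seg 1: a=-1 b=1/5 c=-3/5 d=1/15
S(1) = -17/10

Δ: Δ0=1, Δ1=-1
row 1: diag=10, rhs=-12; c'=3/10, d'=-6/5
back: M1=-6/5
M: M0=0, M1=-6/5, M2=0
seg 0: a=-3, c=M0/2=0, d=(M1−M0)/(6·2)=-1/10, b=Δ0−h0·(2M0+M1)/6=7/5
seg 1: a=-1, c=M1/2=-3/5, d=(M2−M1)/(6·3)=1/15, b=Δ1−h1·(2M1+M2)/6=1/5
t_q=1 → seg 0, τ=1; S=-3+7/5·τ+0·τ²+-1/10·τ³=-17/10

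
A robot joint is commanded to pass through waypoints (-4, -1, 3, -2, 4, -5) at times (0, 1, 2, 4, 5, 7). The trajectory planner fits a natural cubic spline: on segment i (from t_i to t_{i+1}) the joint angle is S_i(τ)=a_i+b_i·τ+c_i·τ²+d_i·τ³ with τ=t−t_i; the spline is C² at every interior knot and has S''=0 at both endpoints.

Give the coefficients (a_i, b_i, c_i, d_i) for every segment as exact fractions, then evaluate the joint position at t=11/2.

  seg 0: a=-4 b=3181/1418 c=0 d=1073/1418
  seg 1: a=-1 b=3200/709 c=3219/1418 d=-3947/1418
  seg 2: a=3 b=997/1418 c=-4311/709 d=6351/2836
  seg 3: a=-2 b=4615/1418 c=10431/1418 d=-3269/709
  seg 4: a=4 b=5863/1418 c=-9183/1418 d=3061/2836
S(11/2) = 103985/22688

Δ: Δ0=3, Δ1=4, Δ2=-5/2, Δ3=6, Δ4=-9/2
row 1: diag=4, rhs=6; c'=1/4, d'=3/2
row 2: denom=6−1·1/4=23/4; d'=(-39−1·3/2)/(23/4)=-162/23
row 3: denom=6−2·8/23=122/23; d'=(51−2·-162/23)/(122/23)=1497/122
row 4: denom=6−1·23/122=709/122; d'=(-63−1·1497/122)/(709/122)=-9183/709
back: M4=-9183/709
back: M3=1497/122−23/122·-9183/709=10431/709
back: M2=-162/23−8/23·10431/709=-8622/709
back: M1=3/2−1/4·-8622/709=3219/709
M: M0=0, M1=3219/709, M2=-8622/709, M3=10431/709, M4=-9183/709, M5=0
seg 0: a=-4, c=M0/2=0, d=(M1−M0)/(6·1)=1073/1418, b=Δ0−h0·(2M0+M1)/6=3181/1418
seg 1: a=-1, c=M1/2=3219/1418, d=(M2−M1)/(6·1)=-3947/1418, b=Δ1−h1·(2M1+M2)/6=3200/709
seg 2: a=3, c=M2/2=-4311/709, d=(M3−M2)/(6·2)=6351/2836, b=Δ2−h2·(2M2+M3)/6=997/1418
seg 3: a=-2, c=M3/2=10431/1418, d=(M4−M3)/(6·1)=-3269/709, b=Δ3−h3·(2M3+M4)/6=4615/1418
seg 4: a=4, c=M4/2=-9183/1418, d=(M5−M4)/(6·2)=3061/2836, b=Δ4−h4·(2M4+M5)/6=5863/1418
t_q=11/2 → seg 4, τ=1/2; S=4+5863/1418·τ+-9183/1418·τ²+3061/2836·τ³=103985/22688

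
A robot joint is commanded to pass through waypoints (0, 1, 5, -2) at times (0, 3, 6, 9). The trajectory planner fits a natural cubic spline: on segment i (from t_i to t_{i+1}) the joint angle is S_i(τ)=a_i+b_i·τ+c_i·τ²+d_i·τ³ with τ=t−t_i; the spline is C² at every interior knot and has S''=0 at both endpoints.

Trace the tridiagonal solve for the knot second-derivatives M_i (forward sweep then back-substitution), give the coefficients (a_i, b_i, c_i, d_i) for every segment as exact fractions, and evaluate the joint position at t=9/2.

  seg 0: a=0 b=-8/45 c=0 d=23/405
  seg 1: a=1 b=61/45 c=23/45 d=-14/81
  seg 2: a=5 b=-11/45 c=-47/45 d=47/405
S(9/2) = 18/5

Δ: Δ0=1/3, Δ1=4/3, Δ2=-7/3
row 1: diag=12, rhs=6; c'=1/4, d'=1/2
row 2: denom=12−3·1/4=45/4; d'=(-22−3·1/2)/(45/4)=-94/45
back: M2=-94/45
back: M1=1/2−1/4·-94/45=46/45
M: M0=0, M1=46/45, M2=-94/45, M3=0
seg 0: a=0, c=M0/2=0, d=(M1−M0)/(6·3)=23/405, b=Δ0−h0·(2M0+M1)/6=-8/45
seg 1: a=1, c=M1/2=23/45, d=(M2−M1)/(6·3)=-14/81, b=Δ1−h1·(2M1+M2)/6=61/45
seg 2: a=5, c=M2/2=-47/45, d=(M3−M2)/(6·3)=47/405, b=Δ2−h2·(2M2+M3)/6=-11/45
t_q=9/2 → seg 1, τ=3/2; S=1+61/45·τ+23/45·τ²+-14/81·τ³=18/5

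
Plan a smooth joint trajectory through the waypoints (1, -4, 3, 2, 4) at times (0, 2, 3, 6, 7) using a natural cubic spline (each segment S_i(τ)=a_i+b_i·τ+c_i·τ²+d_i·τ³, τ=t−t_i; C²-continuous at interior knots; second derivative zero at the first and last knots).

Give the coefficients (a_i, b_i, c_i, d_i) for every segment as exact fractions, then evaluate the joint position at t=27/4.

Δ: Δ0=-5/2, Δ1=7, Δ2=-1/3, Δ3=2
row 1: diag=6, rhs=57; c'=1/6, d'=19/2
row 2: denom=8−1·1/6=47/6; d'=(-44−1·19/2)/(47/6)=-321/47
row 3: denom=8−3·18/47=322/47; d'=(14−3·-321/47)/(322/47)=1621/322
back: M3=1621/322
back: M2=-321/47−18/47·1621/322=-1410/161
back: M1=19/2−1/6·-1410/161=3529/322
M: M0=0, M1=3529/322, M2=-1410/161, M3=1621/322, M4=0
seg 0: a=1, c=M0/2=0, d=(M1−M0)/(6·2)=3529/3864, b=Δ0−h0·(2M0+M1)/6=-2972/483
seg 1: a=-4, c=M1/2=3529/644, d=(M2−M1)/(6·1)=-907/276, b=Δ1−h1·(2M1+M2)/6=4643/966
seg 2: a=3, c=M2/2=-705/161, d=(M3−M2)/(6·3)=4441/5796, b=Δ2−h2·(2M2+M3)/6=11413/1932
seg 3: a=2, c=M3/2=1621/644, d=(M4−M3)/(6·1)=-1621/1932, b=Δ3−h3·(2M3+M4)/6=311/966
t_q=27/4 → seg 3, τ=3/4; S=2+311/966·τ+1621/644·τ²+-1621/1932·τ³=136151/41216

  seg 0: a=1 b=-2972/483 c=0 d=3529/3864
  seg 1: a=-4 b=4643/966 c=3529/644 d=-907/276
  seg 2: a=3 b=11413/1932 c=-705/161 d=4441/5796
  seg 3: a=2 b=311/966 c=1621/644 d=-1621/1932
S(27/4) = 136151/41216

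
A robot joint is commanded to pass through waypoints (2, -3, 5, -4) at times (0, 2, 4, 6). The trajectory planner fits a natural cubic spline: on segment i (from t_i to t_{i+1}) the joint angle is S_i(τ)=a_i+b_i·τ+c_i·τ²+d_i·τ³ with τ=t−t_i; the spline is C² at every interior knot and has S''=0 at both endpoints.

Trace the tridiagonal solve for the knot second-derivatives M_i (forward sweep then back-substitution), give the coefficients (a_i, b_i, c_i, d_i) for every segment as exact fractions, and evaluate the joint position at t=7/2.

Δ: Δ0=-5/2, Δ1=4, Δ2=-9/2
row 1: diag=8, rhs=39; c'=1/4, d'=39/8
row 2: denom=8−2·1/4=15/2; d'=(-51−2·39/8)/(15/2)=-81/10
back: M2=-81/10
back: M1=39/8−1/4·-81/10=69/10
M: M0=0, M1=69/10, M2=-81/10, M3=0
seg 0: a=2, c=M0/2=0, d=(M1−M0)/(6·2)=23/40, b=Δ0−h0·(2M0+M1)/6=-24/5
seg 1: a=-3, c=M1/2=69/20, d=(M2−M1)/(6·2)=-5/4, b=Δ1−h1·(2M1+M2)/6=21/10
seg 2: a=5, c=M2/2=-81/20, d=(M3−M2)/(6·2)=27/40, b=Δ2−h2·(2M2+M3)/6=9/10
t_q=7/2 → seg 1, τ=3/2; S=-3+21/10·τ+69/20·τ²+-5/4·τ³=591/160

  seg 0: a=2 b=-24/5 c=0 d=23/40
  seg 1: a=-3 b=21/10 c=69/20 d=-5/4
  seg 2: a=5 b=9/10 c=-81/20 d=27/40
S(7/2) = 591/160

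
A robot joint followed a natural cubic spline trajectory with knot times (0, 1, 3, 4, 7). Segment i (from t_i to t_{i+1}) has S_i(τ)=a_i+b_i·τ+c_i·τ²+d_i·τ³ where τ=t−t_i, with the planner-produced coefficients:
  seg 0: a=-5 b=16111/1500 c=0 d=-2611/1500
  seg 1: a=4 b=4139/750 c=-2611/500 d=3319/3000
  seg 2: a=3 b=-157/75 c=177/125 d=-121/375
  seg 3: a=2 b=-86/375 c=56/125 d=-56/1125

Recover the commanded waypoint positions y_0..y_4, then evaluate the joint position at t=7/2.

y_0=-5 y_1=4 y_2=3 y_3=2 y_4=4
S(7/2) = 2267/1000

y_0 = S_0(0) = a_0 = -5
y_1 = S_1(0) = a_1 = 4
y_2 = S_2(0) = a_2 = 3
y_3 = S_3(0) = a_3 = 2
y_4 = S_3(3) = 4
t_q=7/2 is in segment 2 (τ=1/2); S_2(τ)=2267/1000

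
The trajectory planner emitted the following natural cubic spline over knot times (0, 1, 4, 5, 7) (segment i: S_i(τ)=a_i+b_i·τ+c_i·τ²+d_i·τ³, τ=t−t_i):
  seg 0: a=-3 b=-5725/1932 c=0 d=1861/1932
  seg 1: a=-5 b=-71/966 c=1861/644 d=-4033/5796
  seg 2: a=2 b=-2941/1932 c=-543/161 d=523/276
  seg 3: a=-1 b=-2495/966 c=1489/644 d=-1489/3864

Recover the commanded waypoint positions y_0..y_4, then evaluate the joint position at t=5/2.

y_0 = S_0(0) = a_0 = -3
y_1 = S_1(0) = a_1 = -5
y_2 = S_2(0) = a_2 = 2
y_3 = S_3(0) = a_3 = -1
y_4 = S_3(2) = 0
t_q=5/2 is in segment 1 (τ=3/2); S_1(τ)=-4929/5152

y_0=-3 y_1=-5 y_2=2 y_3=-1 y_4=0
S(5/2) = -4929/5152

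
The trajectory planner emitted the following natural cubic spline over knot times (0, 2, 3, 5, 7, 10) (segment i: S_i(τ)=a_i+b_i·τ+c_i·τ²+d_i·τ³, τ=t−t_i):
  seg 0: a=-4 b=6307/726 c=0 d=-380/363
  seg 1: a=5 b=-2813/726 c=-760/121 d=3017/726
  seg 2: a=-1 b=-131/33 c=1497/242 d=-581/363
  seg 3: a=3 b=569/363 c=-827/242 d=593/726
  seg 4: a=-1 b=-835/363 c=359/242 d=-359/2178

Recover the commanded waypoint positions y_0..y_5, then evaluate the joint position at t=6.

y_0 = S_0(0) = a_0 = -4
y_1 = S_1(0) = a_1 = 5
y_2 = S_2(0) = a_2 = -1
y_3 = S_3(0) = a_3 = 3
y_4 = S_4(0) = a_4 = -1
y_5 = S_4(3) = 1
t_q=6 is in segment 3 (τ=1); S_3(τ)=238/121

y_0=-4 y_1=5 y_2=-1 y_3=3 y_4=-1 y_5=1
S(6) = 238/121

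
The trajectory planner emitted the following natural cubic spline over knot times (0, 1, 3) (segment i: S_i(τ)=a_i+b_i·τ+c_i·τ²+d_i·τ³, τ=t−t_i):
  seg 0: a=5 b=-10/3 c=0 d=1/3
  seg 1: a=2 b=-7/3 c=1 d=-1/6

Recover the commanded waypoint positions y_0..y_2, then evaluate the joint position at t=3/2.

y_0 = S_0(0) = a_0 = 5
y_1 = S_1(0) = a_1 = 2
y_2 = S_1(2) = 0
t_q=3/2 is in segment 1 (τ=1/2); S_1(τ)=17/16

y_0=5 y_1=2 y_2=0
S(3/2) = 17/16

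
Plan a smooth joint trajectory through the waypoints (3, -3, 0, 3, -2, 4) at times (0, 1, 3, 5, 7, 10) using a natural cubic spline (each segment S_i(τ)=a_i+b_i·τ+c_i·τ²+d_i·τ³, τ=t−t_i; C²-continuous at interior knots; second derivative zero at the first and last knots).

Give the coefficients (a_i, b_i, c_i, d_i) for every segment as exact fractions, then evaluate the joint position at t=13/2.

  seg 0: a=3 b=-709/97 c=0 d=127/97
  seg 1: a=-3 b=-328/97 c=381/97 d=-577/776
  seg 2: a=0 b=661/194 c=-207/388 d=-163/776
  seg 3: a=3 b=-121/97 c=-174/97 d=453/776
  seg 4: a=-2 b=-275/194 c=663/388 d=-221/1164
S(13/2) = -5817/6208

Δ: Δ0=-6, Δ1=3/2, Δ2=3/2, Δ3=-5/2, Δ4=2
row 1: diag=6, rhs=45; c'=1/3, d'=15/2
row 2: denom=8−2·1/3=22/3; d'=(0−2·15/2)/(22/3)=-45/22
row 3: denom=8−2·3/11=82/11; d'=(-24−2·-45/22)/(82/11)=-219/82
row 4: denom=10−2·11/41=388/41; d'=(27−2·-219/82)/(388/41)=663/194
back: M4=663/194
back: M3=-219/82−11/41·663/194=-348/97
back: M2=-45/22−3/11·-348/97=-207/194
back: M1=15/2−1/3·-207/194=762/97
M: M0=0, M1=762/97, M2=-207/194, M3=-348/97, M4=663/194, M5=0
seg 0: a=3, c=M0/2=0, d=(M1−M0)/(6·1)=127/97, b=Δ0−h0·(2M0+M1)/6=-709/97
seg 1: a=-3, c=M1/2=381/97, d=(M2−M1)/(6·2)=-577/776, b=Δ1−h1·(2M1+M2)/6=-328/97
seg 2: a=0, c=M2/2=-207/388, d=(M3−M2)/(6·2)=-163/776, b=Δ2−h2·(2M2+M3)/6=661/194
seg 3: a=3, c=M3/2=-174/97, d=(M4−M3)/(6·2)=453/776, b=Δ3−h3·(2M3+M4)/6=-121/97
seg 4: a=-2, c=M4/2=663/388, d=(M5−M4)/(6·3)=-221/1164, b=Δ4−h4·(2M4+M5)/6=-275/194
t_q=13/2 → seg 3, τ=3/2; S=3+-121/97·τ+-174/97·τ²+453/776·τ³=-5817/6208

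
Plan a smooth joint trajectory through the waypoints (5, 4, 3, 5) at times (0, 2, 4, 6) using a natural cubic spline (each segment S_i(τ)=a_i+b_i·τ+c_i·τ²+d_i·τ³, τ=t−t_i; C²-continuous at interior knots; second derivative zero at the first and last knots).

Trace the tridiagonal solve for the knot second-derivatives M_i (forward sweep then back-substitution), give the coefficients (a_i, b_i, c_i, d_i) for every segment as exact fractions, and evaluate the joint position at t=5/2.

  seg 0: a=5 b=-2/5 c=0 d=-1/40
  seg 1: a=4 b=-7/10 c=-3/20 d=1/8
  seg 2: a=3 b=1/5 c=3/5 d=-1/10
S(5/2) = 1161/320

Δ: Δ0=-1/2, Δ1=-1/2, Δ2=1
row 1: diag=8, rhs=0; c'=1/4, d'=0
row 2: denom=8−2·1/4=15/2; d'=(9−2·0)/(15/2)=6/5
back: M2=6/5
back: M1=0−1/4·6/5=-3/10
M: M0=0, M1=-3/10, M2=6/5, M3=0
seg 0: a=5, c=M0/2=0, d=(M1−M0)/(6·2)=-1/40, b=Δ0−h0·(2M0+M1)/6=-2/5
seg 1: a=4, c=M1/2=-3/20, d=(M2−M1)/(6·2)=1/8, b=Δ1−h1·(2M1+M2)/6=-7/10
seg 2: a=3, c=M2/2=3/5, d=(M3−M2)/(6·2)=-1/10, b=Δ2−h2·(2M2+M3)/6=1/5
t_q=5/2 → seg 1, τ=1/2; S=4+-7/10·τ+-3/20·τ²+1/8·τ³=1161/320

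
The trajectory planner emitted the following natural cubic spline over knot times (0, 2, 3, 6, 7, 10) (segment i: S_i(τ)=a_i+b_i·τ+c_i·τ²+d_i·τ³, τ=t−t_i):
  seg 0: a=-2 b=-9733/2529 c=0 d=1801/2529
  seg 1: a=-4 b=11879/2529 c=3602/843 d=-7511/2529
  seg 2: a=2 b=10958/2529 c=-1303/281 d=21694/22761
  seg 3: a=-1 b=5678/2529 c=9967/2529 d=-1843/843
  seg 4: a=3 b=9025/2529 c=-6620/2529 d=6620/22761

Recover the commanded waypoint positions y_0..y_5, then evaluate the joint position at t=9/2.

y_0=-2 y_1=-4 y_2=2 y_3=-1 y_4=3 y_5=-2
S(9/2) = 721/562

y_0 = S_0(0) = a_0 = -2
y_1 = S_1(0) = a_1 = -4
y_2 = S_2(0) = a_2 = 2
y_3 = S_3(0) = a_3 = -1
y_4 = S_4(0) = a_4 = 3
y_5 = S_4(3) = -2
t_q=9/2 is in segment 2 (τ=3/2); S_2(τ)=721/562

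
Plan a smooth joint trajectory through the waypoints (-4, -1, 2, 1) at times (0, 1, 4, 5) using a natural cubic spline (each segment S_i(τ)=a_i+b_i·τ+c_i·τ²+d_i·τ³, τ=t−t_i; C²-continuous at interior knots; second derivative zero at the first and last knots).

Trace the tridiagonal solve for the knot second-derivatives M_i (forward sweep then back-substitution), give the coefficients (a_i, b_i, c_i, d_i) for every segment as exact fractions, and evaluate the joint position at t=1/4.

  seg 0: a=-4 b=35/11 c=0 d=-2/11
  seg 1: a=-1 b=29/11 c=-6/11 d=0
  seg 2: a=2 b=-7/11 c=-6/11 d=2/11
S(1/4) = -1129/352

Δ: Δ0=3, Δ1=1, Δ2=-1
row 1: diag=8, rhs=-12; c'=3/8, d'=-3/2
row 2: denom=8−3·3/8=55/8; d'=(-12−3·-3/2)/(55/8)=-12/11
back: M2=-12/11
back: M1=-3/2−3/8·-12/11=-12/11
M: M0=0, M1=-12/11, M2=-12/11, M3=0
seg 0: a=-4, c=M0/2=0, d=(M1−M0)/(6·1)=-2/11, b=Δ0−h0·(2M0+M1)/6=35/11
seg 1: a=-1, c=M1/2=-6/11, d=(M2−M1)/(6·3)=0, b=Δ1−h1·(2M1+M2)/6=29/11
seg 2: a=2, c=M2/2=-6/11, d=(M3−M2)/(6·1)=2/11, b=Δ2−h2·(2M2+M3)/6=-7/11
t_q=1/4 → seg 0, τ=1/4; S=-4+35/11·τ+0·τ²+-2/11·τ³=-1129/352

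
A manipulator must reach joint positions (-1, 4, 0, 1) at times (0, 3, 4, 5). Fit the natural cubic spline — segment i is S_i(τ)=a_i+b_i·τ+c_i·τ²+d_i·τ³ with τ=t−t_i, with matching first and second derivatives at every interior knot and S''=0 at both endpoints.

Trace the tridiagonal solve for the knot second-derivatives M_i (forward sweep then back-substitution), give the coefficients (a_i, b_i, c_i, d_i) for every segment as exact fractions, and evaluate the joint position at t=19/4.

  seg 0: a=-1 b=404/93 c=0 d=-83/279
  seg 1: a=4 b=-343/93 c=-83/31 d=220/93
  seg 2: a=0 b=-181/93 c=137/31 d=-137/93
S(19/4) = 803/1984

Δ: Δ0=5/3, Δ1=-4, Δ2=1
row 1: diag=8, rhs=-34; c'=1/8, d'=-17/4
row 2: denom=4−1·1/8=31/8; d'=(30−1·-17/4)/(31/8)=274/31
back: M2=274/31
back: M1=-17/4−1/8·274/31=-166/31
M: M0=0, M1=-166/31, M2=274/31, M3=0
seg 0: a=-1, c=M0/2=0, d=(M1−M0)/(6·3)=-83/279, b=Δ0−h0·(2M0+M1)/6=404/93
seg 1: a=4, c=M1/2=-83/31, d=(M2−M1)/(6·1)=220/93, b=Δ1−h1·(2M1+M2)/6=-343/93
seg 2: a=0, c=M2/2=137/31, d=(M3−M2)/(6·1)=-137/93, b=Δ2−h2·(2M2+M3)/6=-181/93
t_q=19/4 → seg 2, τ=3/4; S=0+-181/93·τ+137/31·τ²+-137/93·τ³=803/1984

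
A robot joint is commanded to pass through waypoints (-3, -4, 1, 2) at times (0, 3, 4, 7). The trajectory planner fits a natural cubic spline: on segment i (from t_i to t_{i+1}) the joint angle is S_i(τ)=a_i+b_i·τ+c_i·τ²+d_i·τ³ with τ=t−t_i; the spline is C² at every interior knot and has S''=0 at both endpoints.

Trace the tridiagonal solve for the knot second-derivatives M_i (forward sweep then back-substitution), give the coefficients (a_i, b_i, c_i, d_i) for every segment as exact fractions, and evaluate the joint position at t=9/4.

Δ: Δ0=-1/3, Δ1=5, Δ2=1/3
row 1: diag=8, rhs=32; c'=1/8, d'=4
row 2: denom=8−1·1/8=63/8; d'=(-28−1·4)/(63/8)=-256/63
back: M2=-256/63
back: M1=4−1/8·-256/63=284/63
M: M0=0, M1=284/63, M2=-256/63, M3=0
seg 0: a=-3, c=M0/2=0, d=(M1−M0)/(6·3)=142/567, b=Δ0−h0·(2M0+M1)/6=-163/63
seg 1: a=-4, c=M1/2=142/63, d=(M2−M1)/(6·1)=-10/7, b=Δ1−h1·(2M1+M2)/6=263/63
seg 2: a=1, c=M2/2=-128/63, d=(M3−M2)/(6·3)=128/567, b=Δ2−h2·(2M2+M3)/6=277/63
t_q=9/4 → seg 0, τ=9/4; S=-3+-163/63·τ+0·τ²+142/567·τ³=-191/32

  seg 0: a=-3 b=-163/63 c=0 d=142/567
  seg 1: a=-4 b=263/63 c=142/63 d=-10/7
  seg 2: a=1 b=277/63 c=-128/63 d=128/567
S(9/4) = -191/32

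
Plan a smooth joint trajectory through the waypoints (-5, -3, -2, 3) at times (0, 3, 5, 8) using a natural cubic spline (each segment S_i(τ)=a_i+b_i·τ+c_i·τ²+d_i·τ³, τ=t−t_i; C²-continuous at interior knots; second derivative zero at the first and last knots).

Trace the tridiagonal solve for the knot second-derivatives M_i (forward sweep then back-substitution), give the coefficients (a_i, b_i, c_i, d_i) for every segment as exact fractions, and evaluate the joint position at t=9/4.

  seg 0: a=-5 b=19/24 c=0 d=-1/72
  seg 1: a=-3 b=5/12 c=-1/8 d=1/12
  seg 2: a=-2 b=11/12 c=3/8 d=-1/24
S(9/4) = -1729/512

Δ: Δ0=2/3, Δ1=1/2, Δ2=5/3
row 1: diag=10, rhs=-1; c'=1/5, d'=-1/10
row 2: denom=10−2·1/5=48/5; d'=(7−2·-1/10)/(48/5)=3/4
back: M2=3/4
back: M1=-1/10−1/5·3/4=-1/4
M: M0=0, M1=-1/4, M2=3/4, M3=0
seg 0: a=-5, c=M0/2=0, d=(M1−M0)/(6·3)=-1/72, b=Δ0−h0·(2M0+M1)/6=19/24
seg 1: a=-3, c=M1/2=-1/8, d=(M2−M1)/(6·2)=1/12, b=Δ1−h1·(2M1+M2)/6=5/12
seg 2: a=-2, c=M2/2=3/8, d=(M3−M2)/(6·3)=-1/24, b=Δ2−h2·(2M2+M3)/6=11/12
t_q=9/4 → seg 0, τ=9/4; S=-5+19/24·τ+0·τ²+-1/72·τ³=-1729/512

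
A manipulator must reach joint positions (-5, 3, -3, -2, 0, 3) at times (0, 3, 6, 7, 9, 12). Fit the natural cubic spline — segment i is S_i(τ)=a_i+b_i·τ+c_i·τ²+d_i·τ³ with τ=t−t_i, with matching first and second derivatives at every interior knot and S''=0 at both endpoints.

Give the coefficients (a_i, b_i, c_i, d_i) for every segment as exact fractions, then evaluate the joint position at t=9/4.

Δ: Δ0=8/3, Δ1=-2, Δ2=1, Δ3=1, Δ4=1
row 1: diag=12, rhs=-28; c'=1/4, d'=-7/3
row 2: denom=8−3·1/4=29/4; d'=(18−3·-7/3)/(29/4)=100/29
row 3: denom=6−1·4/29=170/29; d'=(0−1·100/29)/(170/29)=-10/17
row 4: denom=10−2·29/85=792/85; d'=(0−2·-10/17)/(792/85)=25/198
back: M4=25/198
back: M3=-10/17−29/85·25/198=-125/198
back: M2=100/29−4/29·-125/198=350/99
back: M1=-7/3−1/4·350/99=-637/198
M: M0=0, M1=-637/198, M2=350/99, M3=-125/198, M4=25/198, M5=0
seg 0: a=-5, c=M0/2=0, d=(M1−M0)/(6·3)=-637/3564, b=Δ0−h0·(2M0+M1)/6=1693/396
seg 1: a=3, c=M1/2=-637/396, d=(M2−M1)/(6·3)=1337/3564, b=Δ1−h1·(2M1+M2)/6=-109/198
seg 2: a=-3, c=M2/2=175/99, d=(M3−M2)/(6·1)=-25/36, b=Δ2−h2·(2M2+M3)/6=-29/396
seg 3: a=-2, c=M3/2=-125/396, d=(M4−M3)/(6·2)=25/396, b=Δ3−h3·(2M3+M4)/6=91/66
seg 4: a=0, c=M4/2=25/396, d=(M5−M4)/(6·3)=-25/3564, b=Δ4−h4·(2M4+M5)/6=173/198
t_q=9/4 → seg 0, τ=9/4; S=-5+1693/396·τ+0·τ²+-637/3564·τ³=7275/2816

  seg 0: a=-5 b=1693/396 c=0 d=-637/3564
  seg 1: a=3 b=-109/198 c=-637/396 d=1337/3564
  seg 2: a=-3 b=-29/396 c=175/99 d=-25/36
  seg 3: a=-2 b=91/66 c=-125/396 d=25/396
  seg 4: a=0 b=173/198 c=25/396 d=-25/3564
S(9/4) = 7275/2816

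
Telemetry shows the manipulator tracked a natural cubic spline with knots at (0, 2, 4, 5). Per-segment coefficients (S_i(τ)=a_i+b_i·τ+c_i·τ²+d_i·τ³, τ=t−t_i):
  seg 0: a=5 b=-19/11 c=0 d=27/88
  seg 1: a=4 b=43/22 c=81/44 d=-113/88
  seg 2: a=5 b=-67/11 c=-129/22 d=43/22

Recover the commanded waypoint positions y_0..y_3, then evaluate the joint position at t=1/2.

y_0 = S_0(0) = a_0 = 5
y_1 = S_1(0) = a_1 = 4
y_2 = S_2(0) = a_2 = 5
y_3 = S_2(1) = -5
t_q=1/2 is in segment 0 (τ=1/2); S_0(τ)=2939/704

y_0=5 y_1=4 y_2=5 y_3=-5
S(1/2) = 2939/704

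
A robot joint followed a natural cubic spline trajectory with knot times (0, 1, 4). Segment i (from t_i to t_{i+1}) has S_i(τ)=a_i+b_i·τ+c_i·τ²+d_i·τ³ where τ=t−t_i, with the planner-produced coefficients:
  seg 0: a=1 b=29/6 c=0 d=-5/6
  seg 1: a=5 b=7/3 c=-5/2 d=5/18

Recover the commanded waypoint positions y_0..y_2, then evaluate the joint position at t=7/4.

y_0 = S_0(0) = a_0 = 1
y_1 = S_1(0) = a_1 = 5
y_2 = S_1(3) = -3
t_q=7/4 is in segment 1 (τ=3/4); S_1(τ)=699/128

y_0=1 y_1=5 y_2=-3
S(7/4) = 699/128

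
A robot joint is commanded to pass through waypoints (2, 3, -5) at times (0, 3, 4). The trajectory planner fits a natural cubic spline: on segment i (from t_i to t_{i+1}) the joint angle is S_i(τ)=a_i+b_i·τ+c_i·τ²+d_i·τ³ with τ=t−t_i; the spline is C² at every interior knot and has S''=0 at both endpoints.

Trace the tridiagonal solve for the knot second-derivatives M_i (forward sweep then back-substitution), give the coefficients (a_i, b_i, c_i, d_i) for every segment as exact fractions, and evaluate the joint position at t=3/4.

  seg 0: a=2 b=83/24 c=0 d=-25/72
  seg 1: a=3 b=-71/12 c=-25/8 d=25/24
S(3/4) = 2277/512

Δ: Δ0=1/3, Δ1=-8
row 1: diag=8, rhs=-50; c'=1/8, d'=-25/4
back: M1=-25/4
M: M0=0, M1=-25/4, M2=0
seg 0: a=2, c=M0/2=0, d=(M1−M0)/(6·3)=-25/72, b=Δ0−h0·(2M0+M1)/6=83/24
seg 1: a=3, c=M1/2=-25/8, d=(M2−M1)/(6·1)=25/24, b=Δ1−h1·(2M1+M2)/6=-71/12
t_q=3/4 → seg 0, τ=3/4; S=2+83/24·τ+0·τ²+-25/72·τ³=2277/512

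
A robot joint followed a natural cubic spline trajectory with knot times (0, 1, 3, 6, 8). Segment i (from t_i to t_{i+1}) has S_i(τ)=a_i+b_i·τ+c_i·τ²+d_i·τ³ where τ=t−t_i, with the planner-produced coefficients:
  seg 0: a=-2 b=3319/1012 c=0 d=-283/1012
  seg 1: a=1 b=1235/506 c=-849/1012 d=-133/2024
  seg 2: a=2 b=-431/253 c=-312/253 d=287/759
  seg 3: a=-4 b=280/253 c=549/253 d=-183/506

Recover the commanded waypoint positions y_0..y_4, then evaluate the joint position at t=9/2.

y_0=-2 y_1=1 y_2=2 y_3=-4 y_4=4
S(9/2) = -4157/2024

y_0 = S_0(0) = a_0 = -2
y_1 = S_1(0) = a_1 = 1
y_2 = S_2(0) = a_2 = 2
y_3 = S_3(0) = a_3 = -4
y_4 = S_3(2) = 4
t_q=9/2 is in segment 2 (τ=3/2); S_2(τ)=-4157/2024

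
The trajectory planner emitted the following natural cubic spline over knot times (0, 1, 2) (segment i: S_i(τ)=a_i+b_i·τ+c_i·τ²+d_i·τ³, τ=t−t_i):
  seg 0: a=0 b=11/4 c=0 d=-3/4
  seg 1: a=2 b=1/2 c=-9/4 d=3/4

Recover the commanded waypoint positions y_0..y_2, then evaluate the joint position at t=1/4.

y_0 = S_0(0) = a_0 = 0
y_1 = S_1(0) = a_1 = 2
y_2 = S_1(1) = 1
t_q=1/4 is in segment 0 (τ=1/4); S_0(τ)=173/256

y_0=0 y_1=2 y_2=1
S(1/4) = 173/256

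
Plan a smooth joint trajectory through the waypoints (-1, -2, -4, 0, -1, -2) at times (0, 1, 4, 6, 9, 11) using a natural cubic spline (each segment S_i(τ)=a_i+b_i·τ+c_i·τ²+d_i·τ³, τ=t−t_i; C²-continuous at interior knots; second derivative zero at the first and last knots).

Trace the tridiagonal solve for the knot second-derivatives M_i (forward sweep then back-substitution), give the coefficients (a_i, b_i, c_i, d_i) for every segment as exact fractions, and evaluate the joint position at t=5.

Δ: Δ0=-1, Δ1=-2/3, Δ2=2, Δ3=-1/3, Δ4=-1/2
row 1: diag=8, rhs=2; c'=3/8, d'=1/4
row 2: denom=10−3·3/8=71/8; d'=(16−3·1/4)/(71/8)=122/71
row 3: denom=10−2·16/71=678/71; d'=(-14−2·122/71)/(678/71)=-619/339
row 4: denom=10−3·71/226=2047/226; d'=(-1−3·-619/339)/(2047/226)=44/89
back: M4=44/89
back: M3=-619/339−71/226·44/89=-529/267
back: M2=122/71−16/71·-529/267=578/267
back: M1=1/4−3/8·578/267=-50/89
M: M0=0, M1=-50/89, M2=578/267, M3=-529/267, M4=44/89, M5=0
seg 0: a=-1, c=M0/2=0, d=(M1−M0)/(6·1)=-25/267, b=Δ0−h0·(2M0+M1)/6=-242/267
seg 1: a=-2, c=M1/2=-25/89, d=(M2−M1)/(6·3)=364/2403, b=Δ1−h1·(2M1+M2)/6=-317/267
seg 2: a=-4, c=M2/2=289/267, d=(M3−M2)/(6·2)=-123/356, b=Δ2−h2·(2M2+M3)/6=325/267
seg 3: a=0, c=M3/2=-529/534, d=(M4−M3)/(6·3)=661/4806, b=Δ3−h3·(2M3+M4)/6=374/267
seg 4: a=-1, c=M4/2=22/89, d=(M5−M4)/(6·2)=-11/267, b=Δ4−h4·(2M4+M5)/6=-443/534
t_q=5 → seg 2, τ=1; S=-4+325/267·τ+289/267·τ²+-123/356·τ³=-2185/1068

  seg 0: a=-1 b=-242/267 c=0 d=-25/267
  seg 1: a=-2 b=-317/267 c=-25/89 d=364/2403
  seg 2: a=-4 b=325/267 c=289/267 d=-123/356
  seg 3: a=0 b=374/267 c=-529/534 d=661/4806
  seg 4: a=-1 b=-443/534 c=22/89 d=-11/267
S(5) = -2185/1068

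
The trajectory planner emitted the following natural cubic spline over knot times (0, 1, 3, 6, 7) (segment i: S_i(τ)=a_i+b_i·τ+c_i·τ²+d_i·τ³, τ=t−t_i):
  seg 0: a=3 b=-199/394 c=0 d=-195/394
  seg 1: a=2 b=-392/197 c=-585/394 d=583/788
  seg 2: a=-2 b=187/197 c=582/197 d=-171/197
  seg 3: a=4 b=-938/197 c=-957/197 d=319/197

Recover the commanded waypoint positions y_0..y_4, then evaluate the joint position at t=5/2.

y_0=3 y_1=2 y_2=-2 y_3=4 y_4=-4
S(5/2) = -11527/6304

y_0 = S_0(0) = a_0 = 3
y_1 = S_1(0) = a_1 = 2
y_2 = S_2(0) = a_2 = -2
y_3 = S_3(0) = a_3 = 4
y_4 = S_3(1) = -4
t_q=5/2 is in segment 1 (τ=3/2); S_1(τ)=-11527/6304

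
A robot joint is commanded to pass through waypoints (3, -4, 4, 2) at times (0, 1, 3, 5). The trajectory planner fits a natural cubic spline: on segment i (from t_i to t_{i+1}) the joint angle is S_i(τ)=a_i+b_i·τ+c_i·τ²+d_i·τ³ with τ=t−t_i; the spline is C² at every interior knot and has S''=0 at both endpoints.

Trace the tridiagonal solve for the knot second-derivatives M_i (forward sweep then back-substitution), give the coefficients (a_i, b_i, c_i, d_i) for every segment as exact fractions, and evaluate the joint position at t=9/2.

  seg 0: a=3 b=-203/22 c=0 d=49/22
  seg 1: a=-4 b=-28/11 c=147/22 d=-75/44
  seg 2: a=4 b=41/11 c=-39/11 d=13/22
S(9/2) = 635/176

Δ: Δ0=-7, Δ1=4, Δ2=-1
row 1: diag=6, rhs=66; c'=1/3, d'=11
row 2: denom=8−2·1/3=22/3; d'=(-30−2·11)/(22/3)=-78/11
back: M2=-78/11
back: M1=11−1/3·-78/11=147/11
M: M0=0, M1=147/11, M2=-78/11, M3=0
seg 0: a=3, c=M0/2=0, d=(M1−M0)/(6·1)=49/22, b=Δ0−h0·(2M0+M1)/6=-203/22
seg 1: a=-4, c=M1/2=147/22, d=(M2−M1)/(6·2)=-75/44, b=Δ1−h1·(2M1+M2)/6=-28/11
seg 2: a=4, c=M2/2=-39/11, d=(M3−M2)/(6·2)=13/22, b=Δ2−h2·(2M2+M3)/6=41/11
t_q=9/2 → seg 2, τ=3/2; S=4+41/11·τ+-39/11·τ²+13/22·τ³=635/176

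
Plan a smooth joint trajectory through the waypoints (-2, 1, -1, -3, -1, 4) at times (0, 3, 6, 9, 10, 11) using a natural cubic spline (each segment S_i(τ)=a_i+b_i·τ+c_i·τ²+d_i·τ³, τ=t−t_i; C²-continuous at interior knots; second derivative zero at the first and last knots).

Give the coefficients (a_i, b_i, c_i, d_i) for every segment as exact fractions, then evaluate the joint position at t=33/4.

Δ: Δ0=1, Δ1=-2/3, Δ2=-2/3, Δ3=2, Δ4=5
row 1: diag=12, rhs=-10; c'=1/4, d'=-5/6
row 2: denom=12−3·1/4=45/4; d'=(0−3·-5/6)/(45/4)=2/9
row 3: denom=8−3·4/15=36/5; d'=(16−3·2/9)/(36/5)=115/54
row 4: denom=4−1·5/36=139/36; d'=(18−1·115/54)/(139/36)=1714/417
back: M4=1714/417
back: M3=115/54−5/36·1714/417=650/417
back: M2=2/9−4/15·650/417=-242/1251
back: M1=-5/6−1/4·-242/1251=-982/1251
M: M0=0, M1=-982/1251, M2=-242/1251, M3=650/417, M4=1714/417, M5=0
seg 0: a=-2, c=M0/2=0, d=(M1−M0)/(6·3)=-491/11259, b=Δ0−h0·(2M0+M1)/6=1742/1251
seg 1: a=1, c=M1/2=-491/1251, d=(M2−M1)/(6·3)=370/11259, b=Δ1−h1·(2M1+M2)/6=269/1251
seg 2: a=-1, c=M2/2=-121/1251, d=(M3−M2)/(6·3)=1096/11259, b=Δ2−h2·(2M2+M3)/6=-1567/1251
seg 3: a=-3, c=M3/2=325/417, d=(M4−M3)/(6·1)=532/1251, b=Δ3−h3·(2M3+M4)/6=995/1251
seg 4: a=-1, c=M4/2=857/417, d=(M5−M4)/(6·1)=-857/1251, b=Δ4−h4·(2M4+M5)/6=4541/1251
t_q=33/4 → seg 2, τ=9/4; S=-1+-1567/1251·τ+-121/1251·τ²+1096/11259·τ³=-7115/2224

  seg 0: a=-2 b=1742/1251 c=0 d=-491/11259
  seg 1: a=1 b=269/1251 c=-491/1251 d=370/11259
  seg 2: a=-1 b=-1567/1251 c=-121/1251 d=1096/11259
  seg 3: a=-3 b=995/1251 c=325/417 d=532/1251
  seg 4: a=-1 b=4541/1251 c=857/417 d=-857/1251
S(33/4) = -7115/2224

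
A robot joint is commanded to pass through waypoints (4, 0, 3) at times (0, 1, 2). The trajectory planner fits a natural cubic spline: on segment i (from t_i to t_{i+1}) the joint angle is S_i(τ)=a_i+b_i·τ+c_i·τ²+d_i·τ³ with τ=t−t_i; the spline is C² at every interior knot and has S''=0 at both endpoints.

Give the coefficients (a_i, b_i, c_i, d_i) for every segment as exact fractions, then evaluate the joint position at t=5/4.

  seg 0: a=4 b=-23/4 c=0 d=7/4
  seg 1: a=0 b=-1/2 c=21/4 d=-7/4
S(5/4) = 45/256

Δ: Δ0=-4, Δ1=3
row 1: diag=4, rhs=42; c'=1/4, d'=21/2
back: M1=21/2
M: M0=0, M1=21/2, M2=0
seg 0: a=4, c=M0/2=0, d=(M1−M0)/(6·1)=7/4, b=Δ0−h0·(2M0+M1)/6=-23/4
seg 1: a=0, c=M1/2=21/4, d=(M2−M1)/(6·1)=-7/4, b=Δ1−h1·(2M1+M2)/6=-1/2
t_q=5/4 → seg 1, τ=1/4; S=0+-1/2·τ+21/4·τ²+-7/4·τ³=45/256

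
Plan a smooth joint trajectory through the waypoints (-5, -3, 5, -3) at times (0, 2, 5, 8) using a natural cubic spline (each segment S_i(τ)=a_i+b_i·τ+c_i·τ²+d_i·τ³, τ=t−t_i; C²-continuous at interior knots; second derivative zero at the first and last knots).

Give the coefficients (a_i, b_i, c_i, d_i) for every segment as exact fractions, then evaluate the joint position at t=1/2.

  seg 0: a=-5 b=13/37 c=0 d=6/37
  seg 1: a=-3 b=85/37 c=36/37 d=-283/999
  seg 2: a=5 b=18/37 c=-175/111 d=175/999
S(1/2) = -711/148

Δ: Δ0=1, Δ1=8/3, Δ2=-8/3
row 1: diag=10, rhs=10; c'=3/10, d'=1
row 2: denom=12−3·3/10=111/10; d'=(-32−3·1)/(111/10)=-350/111
back: M2=-350/111
back: M1=1−3/10·-350/111=72/37
M: M0=0, M1=72/37, M2=-350/111, M3=0
seg 0: a=-5, c=M0/2=0, d=(M1−M0)/(6·2)=6/37, b=Δ0−h0·(2M0+M1)/6=13/37
seg 1: a=-3, c=M1/2=36/37, d=(M2−M1)/(6·3)=-283/999, b=Δ1−h1·(2M1+M2)/6=85/37
seg 2: a=5, c=M2/2=-175/111, d=(M3−M2)/(6·3)=175/999, b=Δ2−h2·(2M2+M3)/6=18/37
t_q=1/2 → seg 0, τ=1/2; S=-5+13/37·τ+0·τ²+6/37·τ³=-711/148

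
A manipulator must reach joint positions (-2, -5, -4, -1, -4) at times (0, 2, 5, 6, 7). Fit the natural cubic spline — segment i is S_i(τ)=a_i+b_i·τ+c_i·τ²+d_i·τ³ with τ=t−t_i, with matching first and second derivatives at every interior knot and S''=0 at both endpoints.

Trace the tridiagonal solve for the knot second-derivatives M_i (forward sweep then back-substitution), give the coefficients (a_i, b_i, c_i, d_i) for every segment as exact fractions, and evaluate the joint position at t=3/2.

  seg 0: a=-2 b=-637/411 c=0 d=41/3288
  seg 1: a=-5 b=-1151/822 c=41/548 d=827/4932
  seg 2: a=-4 b=5879/1644 c=217/137 d=-3551/1644
  seg 3: a=-1 b=217/822 c=-2683/548 d=2683/1644
S(3/2) = -37551/8768

Δ: Δ0=-3/2, Δ1=1/3, Δ2=3, Δ3=-3
row 1: diag=10, rhs=11; c'=3/10, d'=11/10
row 2: denom=8−3·3/10=71/10; d'=(16−3·11/10)/(71/10)=127/71
row 3: denom=4−1·10/71=274/71; d'=(-36−1·127/71)/(274/71)=-2683/274
back: M3=-2683/274
back: M2=127/71−10/71·-2683/274=434/137
back: M1=11/10−3/10·434/137=41/274
M: M0=0, M1=41/274, M2=434/137, M3=-2683/274, M4=0
seg 0: a=-2, c=M0/2=0, d=(M1−M0)/(6·2)=41/3288, b=Δ0−h0·(2M0+M1)/6=-637/411
seg 1: a=-5, c=M1/2=41/548, d=(M2−M1)/(6·3)=827/4932, b=Δ1−h1·(2M1+M2)/6=-1151/822
seg 2: a=-4, c=M2/2=217/137, d=(M3−M2)/(6·1)=-3551/1644, b=Δ2−h2·(2M2+M3)/6=5879/1644
seg 3: a=-1, c=M3/2=-2683/548, d=(M4−M3)/(6·1)=2683/1644, b=Δ3−h3·(2M3+M4)/6=217/822
t_q=3/2 → seg 0, τ=3/2; S=-2+-637/411·τ+0·τ²+41/3288·τ³=-37551/8768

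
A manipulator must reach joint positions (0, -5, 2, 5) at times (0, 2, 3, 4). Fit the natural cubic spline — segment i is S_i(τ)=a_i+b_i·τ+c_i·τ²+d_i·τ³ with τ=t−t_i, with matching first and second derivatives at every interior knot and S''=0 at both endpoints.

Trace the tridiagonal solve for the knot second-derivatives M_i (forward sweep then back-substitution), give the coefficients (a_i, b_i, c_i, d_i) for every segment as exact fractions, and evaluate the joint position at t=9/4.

Δ: Δ0=-5/2, Δ1=7, Δ2=3
row 1: diag=6, rhs=57; c'=1/6, d'=19/2
row 2: denom=4−1·1/6=23/6; d'=(-24−1·19/2)/(23/6)=-201/23
back: M2=-201/23
back: M1=19/2−1/6·-201/23=252/23
M: M0=0, M1=252/23, M2=-201/23, M3=0
seg 0: a=0, c=M0/2=0, d=(M1−M0)/(6·2)=21/23, b=Δ0−h0·(2M0+M1)/6=-283/46
seg 1: a=-5, c=M1/2=126/23, d=(M2−M1)/(6·1)=-151/46, b=Δ1−h1·(2M1+M2)/6=221/46
seg 2: a=2, c=M2/2=-201/46, d=(M3−M2)/(6·1)=67/46, b=Δ2−h2·(2M2+M3)/6=136/23
t_q=9/4 → seg 1, τ=1/4; S=-5+221/46·τ+126/23·τ²+-151/46·τ³=-449/128

  seg 0: a=0 b=-283/46 c=0 d=21/23
  seg 1: a=-5 b=221/46 c=126/23 d=-151/46
  seg 2: a=2 b=136/23 c=-201/46 d=67/46
S(9/4) = -449/128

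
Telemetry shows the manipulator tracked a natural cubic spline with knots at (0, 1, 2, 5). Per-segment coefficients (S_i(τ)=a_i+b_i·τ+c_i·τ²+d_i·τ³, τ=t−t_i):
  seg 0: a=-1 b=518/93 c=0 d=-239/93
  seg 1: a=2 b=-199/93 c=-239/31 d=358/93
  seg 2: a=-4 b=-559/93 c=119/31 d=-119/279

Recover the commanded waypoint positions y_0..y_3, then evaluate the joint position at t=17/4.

y_0 = S_0(0) = a_0 = -1
y_1 = S_1(0) = a_1 = 2
y_2 = S_2(0) = a_2 = -4
y_3 = S_2(3) = 1
t_q=17/4 is in segment 2 (τ=9/4); S_2(τ)=-5851/1984

y_0=-1 y_1=2 y_2=-4 y_3=1
S(17/4) = -5851/1984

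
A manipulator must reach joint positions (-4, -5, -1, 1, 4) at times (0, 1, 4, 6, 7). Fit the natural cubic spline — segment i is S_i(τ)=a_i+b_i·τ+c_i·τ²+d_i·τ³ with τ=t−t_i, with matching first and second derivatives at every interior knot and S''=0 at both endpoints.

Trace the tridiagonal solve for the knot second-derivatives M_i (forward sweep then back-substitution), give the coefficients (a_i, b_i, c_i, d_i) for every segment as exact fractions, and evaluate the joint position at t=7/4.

Δ: Δ0=-1, Δ1=4/3, Δ2=1, Δ3=3
row 1: diag=8, rhs=14; c'=3/8, d'=7/4
row 2: denom=10−3·3/8=71/8; d'=(-2−3·7/4)/(71/8)=-58/71
row 3: denom=6−2·16/71=394/71; d'=(12−2·-58/71)/(394/71)=484/197
back: M3=484/197
back: M2=-58/71−16/71·484/197=-270/197
back: M1=7/4−3/8·-270/197=446/197
M: M0=0, M1=446/197, M2=-270/197, M3=484/197, M4=0
seg 0: a=-4, c=M0/2=0, d=(M1−M0)/(6·1)=223/591, b=Δ0−h0·(2M0+M1)/6=-814/591
seg 1: a=-5, c=M1/2=223/197, d=(M2−M1)/(6·3)=-358/1773, b=Δ1−h1·(2M1+M2)/6=-145/591
seg 2: a=-1, c=M2/2=-135/197, d=(M3−M2)/(6·2)=377/1182, b=Δ2−h2·(2M2+M3)/6=647/591
seg 3: a=1, c=M3/2=242/197, d=(M4−M3)/(6·1)=-242/591, b=Δ3−h3·(2M3+M4)/6=1289/591
t_q=7/4 → seg 1, τ=3/4; S=-5+-145/591·τ+223/197·τ²+-358/1773·τ³=-29203/6304

  seg 0: a=-4 b=-814/591 c=0 d=223/591
  seg 1: a=-5 b=-145/591 c=223/197 d=-358/1773
  seg 2: a=-1 b=647/591 c=-135/197 d=377/1182
  seg 3: a=1 b=1289/591 c=242/197 d=-242/591
S(7/4) = -29203/6304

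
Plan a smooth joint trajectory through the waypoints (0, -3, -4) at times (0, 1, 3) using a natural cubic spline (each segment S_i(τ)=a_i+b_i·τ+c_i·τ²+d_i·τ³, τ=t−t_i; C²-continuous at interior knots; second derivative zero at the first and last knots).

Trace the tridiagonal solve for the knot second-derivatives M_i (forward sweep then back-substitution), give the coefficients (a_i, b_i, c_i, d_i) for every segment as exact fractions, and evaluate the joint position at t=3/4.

Δ: Δ0=-3, Δ1=-1/2
row 1: diag=6, rhs=15; c'=1/3, d'=5/2
back: M1=5/2
M: M0=0, M1=5/2, M2=0
seg 0: a=0, c=M0/2=0, d=(M1−M0)/(6·1)=5/12, b=Δ0−h0·(2M0+M1)/6=-41/12
seg 1: a=-3, c=M1/2=5/4, d=(M2−M1)/(6·2)=-5/24, b=Δ1−h1·(2M1+M2)/6=-13/6
t_q=3/4 → seg 0, τ=3/4; S=0+-41/12·τ+0·τ²+5/12·τ³=-611/256

  seg 0: a=0 b=-41/12 c=0 d=5/12
  seg 1: a=-3 b=-13/6 c=5/4 d=-5/24
S(3/4) = -611/256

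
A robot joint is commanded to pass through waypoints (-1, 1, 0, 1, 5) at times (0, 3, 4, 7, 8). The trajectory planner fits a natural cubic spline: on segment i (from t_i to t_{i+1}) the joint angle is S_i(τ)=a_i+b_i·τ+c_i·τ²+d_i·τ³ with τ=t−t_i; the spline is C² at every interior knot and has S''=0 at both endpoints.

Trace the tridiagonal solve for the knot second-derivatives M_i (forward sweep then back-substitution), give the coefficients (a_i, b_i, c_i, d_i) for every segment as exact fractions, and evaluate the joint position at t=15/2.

  seg 0: a=-1 b=281/216 c=0 d=-137/1944
  seg 1: a=1 b=-65/108 c=-137/216 d=17/72
  seg 2: a=0 b=-251/216 c=2/27 d=275/1944
  seg 3: a=1 b=335/108 c=97/72 d=-97/216
S(15/2) = 1631/576

Δ: Δ0=2/3, Δ1=-1, Δ2=1/3, Δ3=4
row 1: diag=8, rhs=-10; c'=1/8, d'=-5/4
row 2: denom=8−1·1/8=63/8; d'=(8−1·-5/4)/(63/8)=74/63
row 3: denom=8−3·8/21=48/7; d'=(22−3·74/63)/(48/7)=97/36
back: M3=97/36
back: M2=74/63−8/21·97/36=4/27
back: M1=-5/4−1/8·4/27=-137/108
M: M0=0, M1=-137/108, M2=4/27, M3=97/36, M4=0
seg 0: a=-1, c=M0/2=0, d=(M1−M0)/(6·3)=-137/1944, b=Δ0−h0·(2M0+M1)/6=281/216
seg 1: a=1, c=M1/2=-137/216, d=(M2−M1)/(6·1)=17/72, b=Δ1−h1·(2M1+M2)/6=-65/108
seg 2: a=0, c=M2/2=2/27, d=(M3−M2)/(6·3)=275/1944, b=Δ2−h2·(2M2+M3)/6=-251/216
seg 3: a=1, c=M3/2=97/72, d=(M4−M3)/(6·1)=-97/216, b=Δ3−h3·(2M3+M4)/6=335/108
t_q=15/2 → seg 3, τ=1/2; S=1+335/108·τ+97/72·τ²+-97/216·τ³=1631/576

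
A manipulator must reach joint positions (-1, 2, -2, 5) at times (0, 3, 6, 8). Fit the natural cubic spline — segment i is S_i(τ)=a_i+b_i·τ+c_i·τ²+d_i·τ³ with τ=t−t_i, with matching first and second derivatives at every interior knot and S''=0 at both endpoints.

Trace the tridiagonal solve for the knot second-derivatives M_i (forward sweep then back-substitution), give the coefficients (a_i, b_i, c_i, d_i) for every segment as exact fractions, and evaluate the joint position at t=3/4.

  seg 0: a=-1 b=449/222 c=0 d=-227/1998
  seg 1: a=2 b=-116/111 c=-227/222 d=617/1998
  seg 2: a=-2 b=257/222 c=65/37 d=-65/222
S(3/4) = 2221/4736

Δ: Δ0=1, Δ1=-4/3, Δ2=7/2
row 1: diag=12, rhs=-14; c'=1/4, d'=-7/6
row 2: denom=10−3·1/4=37/4; d'=(29−3·-7/6)/(37/4)=130/37
back: M2=130/37
back: M1=-7/6−1/4·130/37=-227/111
M: M0=0, M1=-227/111, M2=130/37, M3=0
seg 0: a=-1, c=M0/2=0, d=(M1−M0)/(6·3)=-227/1998, b=Δ0−h0·(2M0+M1)/6=449/222
seg 1: a=2, c=M1/2=-227/222, d=(M2−M1)/(6·3)=617/1998, b=Δ1−h1·(2M1+M2)/6=-116/111
seg 2: a=-2, c=M2/2=65/37, d=(M3−M2)/(6·2)=-65/222, b=Δ2−h2·(2M2+M3)/6=257/222
t_q=3/4 → seg 0, τ=3/4; S=-1+449/222·τ+0·τ²+-227/1998·τ³=2221/4736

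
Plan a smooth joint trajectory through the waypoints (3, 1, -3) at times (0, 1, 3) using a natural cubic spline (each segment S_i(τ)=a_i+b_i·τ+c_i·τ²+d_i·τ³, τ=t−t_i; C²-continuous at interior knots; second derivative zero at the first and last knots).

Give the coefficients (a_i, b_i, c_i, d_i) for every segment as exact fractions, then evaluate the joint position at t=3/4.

  seg 0: a=3 b=-2 c=0 d=0
  seg 1: a=1 b=-2 c=0 d=0
S(3/4) = 3/2

Δ: Δ0=-2, Δ1=-2
row 1: diag=6, rhs=0; c'=1/3, d'=0
back: M1=0
M: M0=0, M1=0, M2=0
seg 0: a=3, c=M0/2=0, d=(M1−M0)/(6·1)=0, b=Δ0−h0·(2M0+M1)/6=-2
seg 1: a=1, c=M1/2=0, d=(M2−M1)/(6·2)=0, b=Δ1−h1·(2M1+M2)/6=-2
t_q=3/4 → seg 0, τ=3/4; S=3+-2·τ+0·τ²+0·τ³=3/2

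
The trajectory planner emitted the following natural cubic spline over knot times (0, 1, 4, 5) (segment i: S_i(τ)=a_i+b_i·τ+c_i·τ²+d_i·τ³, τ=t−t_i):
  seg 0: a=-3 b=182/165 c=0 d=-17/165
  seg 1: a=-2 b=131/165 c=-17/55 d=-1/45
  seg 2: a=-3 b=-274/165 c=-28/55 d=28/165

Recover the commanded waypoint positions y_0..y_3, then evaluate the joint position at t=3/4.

y_0=-3 y_1=-2 y_2=-3 y_3=-5
S(3/4) = -7801/3520

y_0 = S_0(0) = a_0 = -3
y_1 = S_1(0) = a_1 = -2
y_2 = S_2(0) = a_2 = -3
y_3 = S_2(1) = -5
t_q=3/4 is in segment 0 (τ=3/4); S_0(τ)=-7801/3520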